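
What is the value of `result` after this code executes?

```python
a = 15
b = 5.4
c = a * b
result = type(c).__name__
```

a is int; b is float; c is float; result = 'float'

'float'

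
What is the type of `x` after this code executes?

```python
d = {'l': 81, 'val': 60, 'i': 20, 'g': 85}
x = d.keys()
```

.keys() returns dict_keys view

dict_keys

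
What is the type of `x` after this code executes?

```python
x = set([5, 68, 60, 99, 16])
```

set() constructor returns set

set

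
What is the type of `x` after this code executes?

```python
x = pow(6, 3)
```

pow(int, int) returns int

int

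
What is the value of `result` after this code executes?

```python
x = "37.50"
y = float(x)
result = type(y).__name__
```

x is str; y is float; result = 'float'

'float'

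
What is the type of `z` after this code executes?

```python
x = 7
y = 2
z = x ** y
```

positive int ** positive int = int

int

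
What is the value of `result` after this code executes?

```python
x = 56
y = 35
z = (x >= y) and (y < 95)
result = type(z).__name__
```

x is int; y is int; z is bool; result = 'bool'

'bool'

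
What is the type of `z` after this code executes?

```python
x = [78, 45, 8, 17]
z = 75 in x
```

'in' operator returns bool

bool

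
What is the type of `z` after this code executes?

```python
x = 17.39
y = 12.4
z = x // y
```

float // float = float

float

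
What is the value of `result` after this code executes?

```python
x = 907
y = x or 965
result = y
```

x = 907; y = 907; result = 907

907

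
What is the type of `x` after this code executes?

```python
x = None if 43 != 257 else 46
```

43 != 257 is True, so the if branch is taken

NoneType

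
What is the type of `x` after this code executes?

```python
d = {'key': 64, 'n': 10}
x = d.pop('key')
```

dict.pop() returns the value

int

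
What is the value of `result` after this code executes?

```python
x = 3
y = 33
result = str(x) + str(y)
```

x = 3; y = 33; result = '333'

'333'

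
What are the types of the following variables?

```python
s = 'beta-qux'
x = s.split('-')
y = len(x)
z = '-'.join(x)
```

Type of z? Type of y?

str.join() returns str; len() returns int

str, int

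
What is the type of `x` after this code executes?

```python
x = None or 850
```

'or' with None returns the other truthy value

int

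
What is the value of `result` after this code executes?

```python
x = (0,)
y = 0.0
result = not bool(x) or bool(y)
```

x = (0,); y = 0.0; result = False

False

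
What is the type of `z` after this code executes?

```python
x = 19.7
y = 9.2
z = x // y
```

float // float = float

float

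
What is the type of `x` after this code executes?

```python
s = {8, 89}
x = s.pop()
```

Popping from set[int] returns int

int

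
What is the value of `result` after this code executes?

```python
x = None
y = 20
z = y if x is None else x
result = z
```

x = None; y = 20; z = 20; result = 20

20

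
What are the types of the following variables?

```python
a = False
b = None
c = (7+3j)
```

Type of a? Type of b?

a is assigned the constant False, which has type bool; b is assigned None, whose type is NoneType

bool, NoneType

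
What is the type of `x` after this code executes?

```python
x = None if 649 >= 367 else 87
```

649 >= 367 is True, so the if branch is taken

NoneType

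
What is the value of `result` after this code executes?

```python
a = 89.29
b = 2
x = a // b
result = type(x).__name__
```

a is float; b is int; x is float; result = 'float'

'float'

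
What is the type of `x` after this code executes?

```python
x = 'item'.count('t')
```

str.count() returns int

int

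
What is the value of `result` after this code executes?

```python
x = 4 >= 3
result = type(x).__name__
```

x is bool; result = 'bool'

'bool'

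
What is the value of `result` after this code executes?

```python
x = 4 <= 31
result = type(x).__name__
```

x is bool; result = 'bool'

'bool'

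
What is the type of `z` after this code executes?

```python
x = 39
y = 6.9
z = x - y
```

int - float = float

float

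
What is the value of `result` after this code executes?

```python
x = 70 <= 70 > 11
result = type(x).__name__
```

x is bool; result = 'bool'

'bool'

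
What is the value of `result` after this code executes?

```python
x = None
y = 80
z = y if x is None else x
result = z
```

x = None; y = 80; z = 80; result = 80

80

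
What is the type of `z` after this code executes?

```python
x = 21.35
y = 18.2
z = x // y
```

float // float = float

float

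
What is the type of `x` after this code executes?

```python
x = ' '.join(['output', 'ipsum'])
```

str.join() returns str

str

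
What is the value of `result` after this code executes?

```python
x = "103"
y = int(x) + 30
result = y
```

x = '103'; y = 133; result = 133

133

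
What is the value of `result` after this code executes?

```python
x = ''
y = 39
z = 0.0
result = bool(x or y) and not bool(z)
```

x = ''; y = 39; z = 0.0; result = True

True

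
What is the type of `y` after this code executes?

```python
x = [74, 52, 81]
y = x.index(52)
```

list.index() returns int

int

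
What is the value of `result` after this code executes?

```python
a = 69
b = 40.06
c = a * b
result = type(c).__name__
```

a is int; b is float; c is float; result = 'float'

'float'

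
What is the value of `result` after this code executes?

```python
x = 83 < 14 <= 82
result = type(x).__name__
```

x is bool; result = 'bool'

'bool'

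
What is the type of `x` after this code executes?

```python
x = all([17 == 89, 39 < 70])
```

all() returns bool

bool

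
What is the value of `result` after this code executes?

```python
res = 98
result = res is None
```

res = 98; result = False

False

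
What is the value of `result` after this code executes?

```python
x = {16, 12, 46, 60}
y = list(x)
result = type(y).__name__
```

x is set; y is list; result = 'list'

'list'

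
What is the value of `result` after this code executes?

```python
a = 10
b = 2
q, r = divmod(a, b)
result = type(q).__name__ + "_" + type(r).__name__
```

a is int; b is int; q is int; r is int; result = 'int_int'

'int_int'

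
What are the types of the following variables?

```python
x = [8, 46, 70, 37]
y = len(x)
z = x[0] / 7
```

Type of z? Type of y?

int / int = float; len() returns int

float, int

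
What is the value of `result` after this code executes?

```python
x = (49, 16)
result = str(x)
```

x = (49, 16); result = '(49, 16)'

'(49, 16)'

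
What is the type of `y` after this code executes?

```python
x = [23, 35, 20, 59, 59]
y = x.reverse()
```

list.reverse() returns None

NoneType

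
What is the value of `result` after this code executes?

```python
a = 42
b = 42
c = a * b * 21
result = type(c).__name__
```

a is int; b is int; c is int; result = 'int'

'int'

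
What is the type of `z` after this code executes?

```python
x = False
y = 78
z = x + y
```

bool + int = int (bool is subclass of int)

int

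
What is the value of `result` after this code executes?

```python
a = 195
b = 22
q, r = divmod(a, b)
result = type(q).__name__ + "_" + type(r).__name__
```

a is int; b is int; q is int; r is int; result = 'int_int'

'int_int'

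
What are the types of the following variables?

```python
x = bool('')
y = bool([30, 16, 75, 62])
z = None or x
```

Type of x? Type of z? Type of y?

bool() returns bool; None or bool returns the bool; bool() returns bool

bool, bool, bool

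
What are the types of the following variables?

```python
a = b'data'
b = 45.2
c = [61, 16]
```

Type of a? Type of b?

a is assigned a bytes literal (b'...' prefix); b is assigned a number with a decimal point, so it is a float

bytes, float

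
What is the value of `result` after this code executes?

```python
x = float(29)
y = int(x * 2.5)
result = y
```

x = 29.0; y = 72; result = 72

72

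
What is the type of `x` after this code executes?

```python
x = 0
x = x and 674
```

'and' returns first falsy value (0 is int)

int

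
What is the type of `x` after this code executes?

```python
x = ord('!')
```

ord() returns int (code point)

int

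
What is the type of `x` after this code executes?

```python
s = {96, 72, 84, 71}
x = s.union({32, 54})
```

set.union() returns a new set

set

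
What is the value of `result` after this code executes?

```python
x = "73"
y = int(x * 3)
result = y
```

x = '73'; y = 737373; result = 737373

737373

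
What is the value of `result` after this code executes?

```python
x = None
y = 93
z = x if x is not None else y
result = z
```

x = None; y = 93; z = 93; result = 93

93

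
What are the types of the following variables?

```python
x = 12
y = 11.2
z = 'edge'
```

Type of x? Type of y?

x is assigned a bare integer (no decimal point), so it is an int; y is assigned a number with a decimal point, so it is a float

int, float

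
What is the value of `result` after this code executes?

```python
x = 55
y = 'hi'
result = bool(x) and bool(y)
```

x = 55; y = 'hi'; result = True

True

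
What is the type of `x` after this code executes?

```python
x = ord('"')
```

ord() returns int (code point)

int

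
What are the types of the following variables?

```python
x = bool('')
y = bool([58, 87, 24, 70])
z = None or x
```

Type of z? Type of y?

None or bool returns the bool; bool() returns bool

bool, bool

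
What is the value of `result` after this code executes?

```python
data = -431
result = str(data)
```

data = -431; result = '-431'

'-431'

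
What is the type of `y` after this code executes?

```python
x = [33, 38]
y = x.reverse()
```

list.reverse() returns None

NoneType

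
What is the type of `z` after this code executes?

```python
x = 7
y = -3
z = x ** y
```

int ** negative = float

float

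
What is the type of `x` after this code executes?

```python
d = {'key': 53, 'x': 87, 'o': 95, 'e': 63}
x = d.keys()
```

.keys() returns dict_keys view

dict_keys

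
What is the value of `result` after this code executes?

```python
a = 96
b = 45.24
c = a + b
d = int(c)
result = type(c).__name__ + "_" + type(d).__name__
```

a is int; b is float; c is float; d is int; result = 'float_int'

'float_int'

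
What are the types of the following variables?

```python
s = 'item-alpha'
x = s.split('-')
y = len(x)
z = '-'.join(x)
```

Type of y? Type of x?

len() returns int; str.split() returns list

int, list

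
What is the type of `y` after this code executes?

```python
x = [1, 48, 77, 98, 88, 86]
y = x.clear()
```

list.clear() returns None

NoneType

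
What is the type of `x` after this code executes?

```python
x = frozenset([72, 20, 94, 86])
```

frozenset() returns frozenset

frozenset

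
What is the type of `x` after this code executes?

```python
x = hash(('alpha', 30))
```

hash() returns int

int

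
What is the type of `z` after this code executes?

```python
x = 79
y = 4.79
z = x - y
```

int - float = float

float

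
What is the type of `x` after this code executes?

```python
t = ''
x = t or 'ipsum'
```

'or' returns first truthy value (str)

str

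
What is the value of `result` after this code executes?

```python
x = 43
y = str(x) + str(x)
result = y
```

x = 43; y = '4343'; result = '4343'

'4343'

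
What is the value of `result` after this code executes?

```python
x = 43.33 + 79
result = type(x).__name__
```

x is float; result = 'float'

'float'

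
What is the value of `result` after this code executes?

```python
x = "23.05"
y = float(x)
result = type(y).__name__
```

x is str; y is float; result = 'float'

'float'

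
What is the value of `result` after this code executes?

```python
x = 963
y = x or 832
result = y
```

x = 963; y = 963; result = 963

963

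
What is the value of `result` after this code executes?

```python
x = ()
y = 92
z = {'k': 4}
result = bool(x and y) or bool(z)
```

x = (); y = 92; z = {'k': 4}; result = True

True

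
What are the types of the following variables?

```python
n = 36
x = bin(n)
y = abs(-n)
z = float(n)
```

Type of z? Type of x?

float() returns float; bin() returns str

float, str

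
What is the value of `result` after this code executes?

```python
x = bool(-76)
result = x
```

x = True; result = True

True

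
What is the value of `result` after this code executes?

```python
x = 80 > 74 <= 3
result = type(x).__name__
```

x is bool; result = 'bool'

'bool'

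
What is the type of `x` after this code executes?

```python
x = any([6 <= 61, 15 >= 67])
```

any() returns bool

bool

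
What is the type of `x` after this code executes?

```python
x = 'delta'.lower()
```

str.lower() returns str

str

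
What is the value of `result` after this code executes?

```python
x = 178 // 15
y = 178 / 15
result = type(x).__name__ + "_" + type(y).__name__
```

x is int; y is float; result = 'int_float'

'int_float'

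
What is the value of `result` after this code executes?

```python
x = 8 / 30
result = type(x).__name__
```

x is float; result = 'float'

'float'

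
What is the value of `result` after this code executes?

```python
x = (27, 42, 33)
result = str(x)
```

x = (27, 42, 33); result = '(27, 42, 33)'

'(27, 42, 33)'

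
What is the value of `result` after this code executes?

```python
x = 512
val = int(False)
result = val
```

x = 512; val = 0; result = 0

0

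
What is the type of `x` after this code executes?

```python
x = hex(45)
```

hex() returns str representation

str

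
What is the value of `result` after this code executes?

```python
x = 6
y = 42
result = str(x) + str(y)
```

x = 6; y = 42; result = '642'

'642'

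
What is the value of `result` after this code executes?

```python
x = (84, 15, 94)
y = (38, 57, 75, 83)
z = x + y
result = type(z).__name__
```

x is tuple; y is tuple; z is tuple; result = 'tuple'

'tuple'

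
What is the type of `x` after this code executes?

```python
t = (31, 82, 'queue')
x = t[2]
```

Index 2 of tuple is a str literal

str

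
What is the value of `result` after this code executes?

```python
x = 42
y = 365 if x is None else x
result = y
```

x = 42; y = 42; result = 42

42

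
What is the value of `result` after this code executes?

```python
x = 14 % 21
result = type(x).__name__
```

x is int; result = 'int'

'int'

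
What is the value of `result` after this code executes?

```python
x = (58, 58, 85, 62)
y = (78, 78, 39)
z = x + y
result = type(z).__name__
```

x is tuple; y is tuple; z is tuple; result = 'tuple'

'tuple'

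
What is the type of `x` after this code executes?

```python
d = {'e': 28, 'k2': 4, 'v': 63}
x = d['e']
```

Accessing dict[str, int] with str key returns int

int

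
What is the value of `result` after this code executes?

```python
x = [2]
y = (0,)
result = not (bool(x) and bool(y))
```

x = [2]; y = (0,); result = False

False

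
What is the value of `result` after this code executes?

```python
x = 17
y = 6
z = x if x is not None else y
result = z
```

x = 17; y = 6; z = 17; result = 17

17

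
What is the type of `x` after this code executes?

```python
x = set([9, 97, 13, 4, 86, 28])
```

set() constructor returns set

set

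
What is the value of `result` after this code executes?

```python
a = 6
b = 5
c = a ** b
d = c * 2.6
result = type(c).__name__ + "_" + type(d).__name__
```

a is int; b is int; c is int; d is float; result = 'int_float'

'int_float'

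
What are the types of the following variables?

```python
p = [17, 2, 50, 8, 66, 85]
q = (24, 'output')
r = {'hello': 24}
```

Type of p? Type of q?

p is assigned a list literal (square brackets); q is assigned a tuple (parenthesized, comma-separated values)

list, tuple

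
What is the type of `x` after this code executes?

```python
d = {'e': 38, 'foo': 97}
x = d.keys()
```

.keys() returns dict_keys view

dict_keys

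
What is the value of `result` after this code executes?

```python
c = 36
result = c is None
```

c = 36; result = False

False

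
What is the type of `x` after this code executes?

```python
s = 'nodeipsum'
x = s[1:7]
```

Slicing a str returns str

str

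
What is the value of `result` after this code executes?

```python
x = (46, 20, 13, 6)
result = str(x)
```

x = (46, 20, 13, 6); result = '(46, 20, 13, 6)'

'(46, 20, 13, 6)'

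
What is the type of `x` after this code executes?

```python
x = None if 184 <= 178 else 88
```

184 <= 178 is False, so the else branch is taken

int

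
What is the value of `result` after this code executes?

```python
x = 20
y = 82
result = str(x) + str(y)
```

x = 20; y = 82; result = '2082'

'2082'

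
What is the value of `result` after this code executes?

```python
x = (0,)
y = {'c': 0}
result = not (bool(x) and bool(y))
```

x = (0,); y = {'c': 0}; result = False

False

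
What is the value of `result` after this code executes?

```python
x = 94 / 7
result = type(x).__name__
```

x is float; result = 'float'

'float'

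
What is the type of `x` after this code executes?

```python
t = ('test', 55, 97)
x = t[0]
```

Index 0 of tuple is a str literal

str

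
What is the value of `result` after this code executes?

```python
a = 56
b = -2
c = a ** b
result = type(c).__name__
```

a is int; b is int; c is float; result = 'float'

'float'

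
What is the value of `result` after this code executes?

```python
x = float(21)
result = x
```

x = 21.0; result = 21.0

21.0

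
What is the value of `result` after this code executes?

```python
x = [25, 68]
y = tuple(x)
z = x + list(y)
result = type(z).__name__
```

x is list; y is tuple; z is list; result = 'list'

'list'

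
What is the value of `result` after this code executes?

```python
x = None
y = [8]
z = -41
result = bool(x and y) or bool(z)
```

x = None; y = [8]; z = -41; result = True

True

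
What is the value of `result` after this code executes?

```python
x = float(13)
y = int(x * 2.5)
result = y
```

x = 13.0; y = 32; result = 32

32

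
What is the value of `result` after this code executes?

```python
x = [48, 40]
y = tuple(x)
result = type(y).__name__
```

x is list; y is tuple; result = 'tuple'

'tuple'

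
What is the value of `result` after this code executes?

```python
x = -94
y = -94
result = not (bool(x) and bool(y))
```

x = -94; y = -94; result = False

False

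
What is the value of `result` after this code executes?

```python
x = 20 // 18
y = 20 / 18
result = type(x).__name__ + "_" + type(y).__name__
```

x is int; y is float; result = 'int_float'

'int_float'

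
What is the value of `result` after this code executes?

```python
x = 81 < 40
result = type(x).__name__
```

x is bool; result = 'bool'

'bool'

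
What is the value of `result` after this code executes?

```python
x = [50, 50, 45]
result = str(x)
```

x = [50, 50, 45]; result = '[50, 50, 45]'

'[50, 50, 45]'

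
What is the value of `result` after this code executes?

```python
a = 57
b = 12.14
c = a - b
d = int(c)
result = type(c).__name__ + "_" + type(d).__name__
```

a is int; b is float; c is float; d is int; result = 'float_int'

'float_int'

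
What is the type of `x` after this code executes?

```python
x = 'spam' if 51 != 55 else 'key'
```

Both branches of conditional are str

str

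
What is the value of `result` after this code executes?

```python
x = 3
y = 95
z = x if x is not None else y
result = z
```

x = 3; y = 95; z = 3; result = 3

3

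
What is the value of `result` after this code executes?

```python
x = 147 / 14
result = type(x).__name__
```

x is float; result = 'float'

'float'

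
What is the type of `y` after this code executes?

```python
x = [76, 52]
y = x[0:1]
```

Slicing a list returns a list

list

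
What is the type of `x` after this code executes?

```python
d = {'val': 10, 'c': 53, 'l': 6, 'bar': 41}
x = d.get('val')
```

dict.get() returns value type when found

int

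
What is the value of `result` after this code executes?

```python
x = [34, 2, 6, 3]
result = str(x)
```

x = [34, 2, 6, 3]; result = '[34, 2, 6, 3]'

'[34, 2, 6, 3]'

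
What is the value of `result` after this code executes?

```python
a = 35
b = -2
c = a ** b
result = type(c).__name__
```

a is int; b is int; c is float; result = 'float'

'float'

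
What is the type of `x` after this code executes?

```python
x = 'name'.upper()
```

str.upper() returns str

str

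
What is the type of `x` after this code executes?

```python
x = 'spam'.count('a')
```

str.count() returns int

int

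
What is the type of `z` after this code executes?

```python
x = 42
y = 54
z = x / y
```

int / int = float

float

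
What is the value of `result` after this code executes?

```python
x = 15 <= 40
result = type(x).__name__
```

x is bool; result = 'bool'

'bool'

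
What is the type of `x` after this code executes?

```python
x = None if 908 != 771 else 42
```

908 != 771 is True, so the if branch is taken

NoneType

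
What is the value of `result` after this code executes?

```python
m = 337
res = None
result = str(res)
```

m = 337; res = None; result = 'None'

'None'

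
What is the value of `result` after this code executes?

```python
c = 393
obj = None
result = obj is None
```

c = 393; obj = None; result = True

True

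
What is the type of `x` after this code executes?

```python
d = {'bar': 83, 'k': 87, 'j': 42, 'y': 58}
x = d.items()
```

dict.items() returns dict_items view

dict_items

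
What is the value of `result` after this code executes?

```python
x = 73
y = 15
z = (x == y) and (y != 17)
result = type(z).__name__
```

x is int; y is int; z is bool; result = 'bool'

'bool'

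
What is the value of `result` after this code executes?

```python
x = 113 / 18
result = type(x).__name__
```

x is float; result = 'float'

'float'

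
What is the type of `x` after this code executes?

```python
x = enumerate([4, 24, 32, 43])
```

enumerate() returns an enumerate object

enumerate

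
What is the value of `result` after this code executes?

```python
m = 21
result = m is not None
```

m = 21; result = True

True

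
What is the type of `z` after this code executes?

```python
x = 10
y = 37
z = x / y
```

int / int = float

float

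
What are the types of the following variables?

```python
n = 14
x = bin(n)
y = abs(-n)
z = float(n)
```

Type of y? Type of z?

abs() of int returns int; float() returns float

int, float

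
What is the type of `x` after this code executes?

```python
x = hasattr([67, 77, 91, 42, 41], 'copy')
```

hasattr() returns bool

bool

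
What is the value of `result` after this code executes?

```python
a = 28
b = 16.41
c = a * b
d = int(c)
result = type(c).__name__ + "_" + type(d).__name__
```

a is int; b is float; c is float; d is int; result = 'float_int'

'float_int'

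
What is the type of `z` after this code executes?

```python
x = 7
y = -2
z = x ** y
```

int ** negative = float

float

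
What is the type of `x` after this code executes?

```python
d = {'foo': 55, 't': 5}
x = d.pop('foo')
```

dict.pop() returns the value

int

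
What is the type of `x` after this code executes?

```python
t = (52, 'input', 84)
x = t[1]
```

Index 1 of tuple is a str literal

str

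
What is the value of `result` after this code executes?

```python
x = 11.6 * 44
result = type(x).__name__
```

x is float; result = 'float'

'float'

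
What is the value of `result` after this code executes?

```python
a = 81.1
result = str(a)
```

a = 81.1; result = '81.1'

'81.1'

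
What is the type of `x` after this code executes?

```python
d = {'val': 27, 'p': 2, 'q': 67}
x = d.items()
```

dict.items() returns dict_items view

dict_items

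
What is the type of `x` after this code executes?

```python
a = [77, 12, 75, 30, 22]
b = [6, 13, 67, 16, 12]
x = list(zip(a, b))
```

list(zip()) returns a list of tuples

list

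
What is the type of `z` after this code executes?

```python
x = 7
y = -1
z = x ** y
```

int ** negative = float

float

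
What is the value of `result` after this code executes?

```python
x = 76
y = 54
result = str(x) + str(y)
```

x = 76; y = 54; result = '7654'

'7654'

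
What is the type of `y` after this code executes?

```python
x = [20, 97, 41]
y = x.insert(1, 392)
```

list.insert() returns None

NoneType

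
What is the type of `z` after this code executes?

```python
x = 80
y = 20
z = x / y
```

int / int = float

float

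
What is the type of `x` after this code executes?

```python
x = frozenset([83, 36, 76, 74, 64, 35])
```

frozenset() returns frozenset

frozenset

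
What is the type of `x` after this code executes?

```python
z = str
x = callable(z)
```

callable() returns bool

bool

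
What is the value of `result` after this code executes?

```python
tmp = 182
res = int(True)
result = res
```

tmp = 182; res = 1; result = 1

1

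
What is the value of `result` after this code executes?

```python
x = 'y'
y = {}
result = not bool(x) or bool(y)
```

x = 'y'; y = {}; result = False

False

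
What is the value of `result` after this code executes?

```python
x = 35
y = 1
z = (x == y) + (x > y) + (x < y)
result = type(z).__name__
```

x is int; y is int; z is int; result = 'int'

'int'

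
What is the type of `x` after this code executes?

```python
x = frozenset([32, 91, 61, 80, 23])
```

frozenset() returns frozenset

frozenset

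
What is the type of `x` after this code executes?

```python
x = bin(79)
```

bin() returns str representation

str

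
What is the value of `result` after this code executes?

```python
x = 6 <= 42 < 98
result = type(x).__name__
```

x is bool; result = 'bool'

'bool'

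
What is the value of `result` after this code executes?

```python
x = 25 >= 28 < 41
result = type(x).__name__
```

x is bool; result = 'bool'

'bool'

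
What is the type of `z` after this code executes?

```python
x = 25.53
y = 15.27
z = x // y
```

float // float = float

float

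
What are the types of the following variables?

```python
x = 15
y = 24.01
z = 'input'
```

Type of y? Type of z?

y is assigned a number with a decimal point, so it is a float; z is assigned a quoted string literal, so it is a str

float, str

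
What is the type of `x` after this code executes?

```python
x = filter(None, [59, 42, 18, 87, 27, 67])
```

filter() returns a filter object

filter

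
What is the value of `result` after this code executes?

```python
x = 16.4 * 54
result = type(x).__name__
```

x is float; result = 'float'

'float'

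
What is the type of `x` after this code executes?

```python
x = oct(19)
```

oct() returns str representation

str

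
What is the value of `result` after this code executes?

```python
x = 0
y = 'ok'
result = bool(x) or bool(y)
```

x = 0; y = 'ok'; result = True

True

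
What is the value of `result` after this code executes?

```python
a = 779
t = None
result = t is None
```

a = 779; t = None; result = True

True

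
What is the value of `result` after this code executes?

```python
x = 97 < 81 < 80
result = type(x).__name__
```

x is bool; result = 'bool'

'bool'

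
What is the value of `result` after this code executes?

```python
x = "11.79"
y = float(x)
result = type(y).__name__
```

x is str; y is float; result = 'float'

'float'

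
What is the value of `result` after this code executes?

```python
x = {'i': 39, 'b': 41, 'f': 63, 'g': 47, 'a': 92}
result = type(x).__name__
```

x is dict; result = 'dict'

'dict'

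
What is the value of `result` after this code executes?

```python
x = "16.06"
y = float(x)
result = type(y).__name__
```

x is str; y is float; result = 'float'

'float'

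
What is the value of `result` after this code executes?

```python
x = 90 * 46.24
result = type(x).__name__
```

x is float; result = 'float'

'float'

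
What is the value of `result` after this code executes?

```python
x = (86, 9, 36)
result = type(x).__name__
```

x is tuple; result = 'tuple'

'tuple'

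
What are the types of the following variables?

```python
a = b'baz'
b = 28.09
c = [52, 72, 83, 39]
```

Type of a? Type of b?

a is assigned a bytes literal (b'...' prefix); b is assigned a number with a decimal point, so it is a float

bytes, float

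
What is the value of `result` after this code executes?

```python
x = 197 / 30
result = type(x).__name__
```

x is float; result = 'float'

'float'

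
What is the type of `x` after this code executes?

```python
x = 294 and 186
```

'and' with truthy values returns last operand (int)

int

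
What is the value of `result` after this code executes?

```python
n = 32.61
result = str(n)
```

n = 32.61; result = '32.61'

'32.61'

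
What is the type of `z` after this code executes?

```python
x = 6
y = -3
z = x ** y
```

int ** negative = float

float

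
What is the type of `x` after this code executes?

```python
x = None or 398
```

'or' with None returns the other truthy value

int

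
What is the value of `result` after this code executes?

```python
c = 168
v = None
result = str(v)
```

c = 168; v = None; result = 'None'

'None'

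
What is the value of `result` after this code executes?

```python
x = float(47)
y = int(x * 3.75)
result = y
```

x = 47.0; y = 176; result = 176

176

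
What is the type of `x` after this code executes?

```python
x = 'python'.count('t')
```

str.count() returns int

int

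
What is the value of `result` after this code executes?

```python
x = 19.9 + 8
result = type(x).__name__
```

x is float; result = 'float'

'float'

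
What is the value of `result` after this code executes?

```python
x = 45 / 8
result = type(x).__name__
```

x is float; result = 'float'

'float'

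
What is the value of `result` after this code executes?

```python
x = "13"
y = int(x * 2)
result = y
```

x = '13'; y = 1313; result = 1313

1313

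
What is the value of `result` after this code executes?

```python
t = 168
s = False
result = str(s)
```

t = 168; s = False; result = 'False'

'False'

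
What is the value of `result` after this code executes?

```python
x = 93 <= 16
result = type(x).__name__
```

x is bool; result = 'bool'

'bool'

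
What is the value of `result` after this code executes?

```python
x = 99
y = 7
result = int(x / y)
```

x = 99; y = 7; result = 14

14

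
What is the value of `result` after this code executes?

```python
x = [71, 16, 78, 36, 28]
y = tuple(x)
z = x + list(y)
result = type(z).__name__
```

x is list; y is tuple; z is list; result = 'list'

'list'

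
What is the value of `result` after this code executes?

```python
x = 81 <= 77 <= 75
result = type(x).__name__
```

x is bool; result = 'bool'

'bool'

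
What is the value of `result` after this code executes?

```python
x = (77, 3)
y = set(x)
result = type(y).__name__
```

x is tuple; y is set; result = 'set'

'set'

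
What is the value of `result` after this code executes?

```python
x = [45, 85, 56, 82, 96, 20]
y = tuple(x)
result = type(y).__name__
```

x is list; y is tuple; result = 'tuple'

'tuple'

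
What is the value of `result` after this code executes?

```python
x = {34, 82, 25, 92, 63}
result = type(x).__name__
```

x is set; result = 'set'

'set'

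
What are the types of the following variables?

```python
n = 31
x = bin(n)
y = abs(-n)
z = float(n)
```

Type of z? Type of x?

float() returns float; bin() returns str

float, str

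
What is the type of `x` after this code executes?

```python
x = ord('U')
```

ord() returns int (code point)

int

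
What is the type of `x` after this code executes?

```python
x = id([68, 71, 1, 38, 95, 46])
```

id() returns int

int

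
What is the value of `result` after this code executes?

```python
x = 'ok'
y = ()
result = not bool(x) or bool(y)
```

x = 'ok'; y = (); result = False

False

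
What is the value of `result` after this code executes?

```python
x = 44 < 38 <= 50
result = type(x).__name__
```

x is bool; result = 'bool'

'bool'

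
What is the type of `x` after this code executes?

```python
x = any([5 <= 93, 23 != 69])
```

any() returns bool

bool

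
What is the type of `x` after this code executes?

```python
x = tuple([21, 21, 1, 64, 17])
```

tuple() constructor returns tuple

tuple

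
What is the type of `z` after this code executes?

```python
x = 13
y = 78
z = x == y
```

Equality comparison returns bool

bool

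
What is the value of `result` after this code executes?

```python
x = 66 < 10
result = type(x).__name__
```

x is bool; result = 'bool'

'bool'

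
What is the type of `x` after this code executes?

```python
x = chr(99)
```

chr() returns str (single char)

str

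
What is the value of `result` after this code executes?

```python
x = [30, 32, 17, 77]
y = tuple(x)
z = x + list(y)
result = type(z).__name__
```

x is list; y is tuple; z is list; result = 'list'

'list'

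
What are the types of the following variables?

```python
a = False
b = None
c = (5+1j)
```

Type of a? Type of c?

a is assigned the constant False, which has type bool; c is assigned (5+1j), an int plus an imaginary literal (j suffix), which evaluates to complex

bool, complex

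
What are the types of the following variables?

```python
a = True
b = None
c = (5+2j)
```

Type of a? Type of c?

a is assigned the constant True, which has type bool; c is assigned (5+2j), an int plus an imaginary literal (j suffix), which evaluates to complex

bool, complex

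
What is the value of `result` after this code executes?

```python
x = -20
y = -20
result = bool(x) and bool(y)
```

x = -20; y = -20; result = True

True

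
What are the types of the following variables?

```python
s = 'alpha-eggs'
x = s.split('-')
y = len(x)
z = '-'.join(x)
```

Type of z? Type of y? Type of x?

str.join() returns str; len() returns int; str.split() returns list

str, int, list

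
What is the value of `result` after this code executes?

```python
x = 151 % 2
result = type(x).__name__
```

x is int; result = 'int'

'int'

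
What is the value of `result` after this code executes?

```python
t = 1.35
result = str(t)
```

t = 1.35; result = '1.35'

'1.35'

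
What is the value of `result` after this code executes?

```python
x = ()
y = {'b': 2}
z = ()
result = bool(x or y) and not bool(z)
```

x = (); y = {'b': 2}; z = (); result = True

True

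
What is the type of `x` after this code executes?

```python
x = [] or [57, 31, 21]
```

'or' returns first truthy value (list)

list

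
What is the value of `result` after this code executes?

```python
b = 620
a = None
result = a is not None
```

b = 620; a = None; result = False

False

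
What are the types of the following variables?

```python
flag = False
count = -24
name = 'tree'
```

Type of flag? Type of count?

flag is assigned the constant False, which has type bool; count is assigned a bare integer (no decimal point), so it is an int

bool, int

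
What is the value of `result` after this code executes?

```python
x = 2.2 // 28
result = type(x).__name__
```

x is float; result = 'float'

'float'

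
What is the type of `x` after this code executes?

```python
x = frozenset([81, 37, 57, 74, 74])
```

frozenset() returns frozenset

frozenset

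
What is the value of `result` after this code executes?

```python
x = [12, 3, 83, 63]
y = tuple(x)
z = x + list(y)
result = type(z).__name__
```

x is list; y is tuple; z is list; result = 'list'

'list'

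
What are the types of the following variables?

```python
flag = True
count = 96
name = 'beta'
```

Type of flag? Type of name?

flag is assigned the constant True, which has type bool; name is assigned a quoted string literal, so it is a str

bool, str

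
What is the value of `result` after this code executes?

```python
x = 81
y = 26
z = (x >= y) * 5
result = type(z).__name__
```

x is int; y is int; z is int; result = 'int'

'int'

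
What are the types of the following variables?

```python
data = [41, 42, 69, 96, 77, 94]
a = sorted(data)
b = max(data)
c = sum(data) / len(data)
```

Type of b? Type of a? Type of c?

max of ints returns int; sorted() returns list; int / int = float

int, list, float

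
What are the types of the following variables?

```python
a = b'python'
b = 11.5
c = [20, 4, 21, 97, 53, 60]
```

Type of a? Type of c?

a is assigned a bytes literal (b'...' prefix); c is assigned a list literal (square brackets)

bytes, list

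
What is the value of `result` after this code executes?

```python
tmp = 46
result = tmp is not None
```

tmp = 46; result = True

True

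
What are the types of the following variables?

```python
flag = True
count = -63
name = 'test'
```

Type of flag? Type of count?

flag is assigned the constant True, which has type bool; count is assigned a bare integer (no decimal point), so it is an int

bool, int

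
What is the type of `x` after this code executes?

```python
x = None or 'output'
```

'or' with None returns the other truthy value (str)

str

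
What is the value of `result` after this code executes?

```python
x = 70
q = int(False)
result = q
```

x = 70; q = 0; result = 0

0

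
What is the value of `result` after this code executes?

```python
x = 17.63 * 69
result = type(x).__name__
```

x is float; result = 'float'

'float'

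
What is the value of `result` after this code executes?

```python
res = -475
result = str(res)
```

res = -475; result = '-475'

'-475'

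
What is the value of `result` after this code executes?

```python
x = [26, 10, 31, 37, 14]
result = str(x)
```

x = [26, 10, 31, 37, 14]; result = '[26, 10, 31, 37, 14]'

'[26, 10, 31, 37, 14]'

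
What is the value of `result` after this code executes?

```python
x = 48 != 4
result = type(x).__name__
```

x is bool; result = 'bool'

'bool'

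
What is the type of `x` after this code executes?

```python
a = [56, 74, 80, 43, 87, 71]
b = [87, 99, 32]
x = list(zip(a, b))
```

list(zip()) returns a list of tuples

list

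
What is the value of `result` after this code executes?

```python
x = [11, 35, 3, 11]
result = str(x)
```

x = [11, 35, 3, 11]; result = '[11, 35, 3, 11]'

'[11, 35, 3, 11]'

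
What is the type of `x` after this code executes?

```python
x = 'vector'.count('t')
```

str.count() returns int

int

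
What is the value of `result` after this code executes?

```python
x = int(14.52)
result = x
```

x = 14; result = 14

14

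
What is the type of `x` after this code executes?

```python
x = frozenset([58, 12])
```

frozenset() returns frozenset

frozenset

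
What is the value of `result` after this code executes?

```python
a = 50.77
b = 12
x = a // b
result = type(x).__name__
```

a is float; b is int; x is float; result = 'float'

'float'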